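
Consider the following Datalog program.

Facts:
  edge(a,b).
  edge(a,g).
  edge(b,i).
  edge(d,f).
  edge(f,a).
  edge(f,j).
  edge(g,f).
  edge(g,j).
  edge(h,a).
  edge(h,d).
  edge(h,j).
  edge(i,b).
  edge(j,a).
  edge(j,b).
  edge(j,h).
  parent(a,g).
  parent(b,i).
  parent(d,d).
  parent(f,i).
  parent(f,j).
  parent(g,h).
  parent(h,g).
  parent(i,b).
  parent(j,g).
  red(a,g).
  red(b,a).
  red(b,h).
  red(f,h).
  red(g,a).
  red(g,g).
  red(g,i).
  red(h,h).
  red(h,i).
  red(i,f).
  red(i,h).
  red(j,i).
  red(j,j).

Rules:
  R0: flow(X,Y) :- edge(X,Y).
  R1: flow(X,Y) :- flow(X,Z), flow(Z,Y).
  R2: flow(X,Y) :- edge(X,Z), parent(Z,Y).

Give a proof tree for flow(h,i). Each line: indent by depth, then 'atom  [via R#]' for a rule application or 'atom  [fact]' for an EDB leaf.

flow(h,i)  [via R1]
  flow(h,a)  [via R0]
    edge(h,a)  [fact]
  flow(a,i)  [via R2]
    edge(a,b)  [fact]
    parent(b,i)  [fact]

round 1: derive flow(a,b) via R0 from edge(a,b)
round 1: derive flow(a,g) via R0 from edge(a,g)
round 1: derive flow(b,i) via R0 from edge(b,i)
round 1: derive flow(d,f) via R0 from edge(d,f)
round 1: derive flow(f,a) via R0 from edge(f,a)
round 1: derive flow(f,j) via R0 from edge(f,j)
round 1: derive flow(g,f) via R0 from edge(g,f)
round 1: derive flow(g,j) via R0 from edge(g,j)
round 1: derive flow(h,a) via R0 from edge(h,a)
round 1: derive flow(h,d) via R0 from edge(h,d)
round 1: derive flow(h,j) via R0 from edge(h,j)
round 1: derive flow(i,b) via R0 from edge(i,b)
round 1: derive flow(j,a) via R0 from edge(j,a)
round 1: derive flow(j,b) via R0 from edge(j,b)
round 1: derive flow(j,h) via R0 from edge(j,h)
round 1: derive flow(a,h) via R2 from edge(a,g), parent(g,h)
round 1: derive flow(a,i) via R2 from edge(a,b), parent(b,i)
round 1: derive flow(b,b) via R2 from edge(b,i), parent(i,b)
round 1: derive flow(d,i) via R2 from edge(d,f), parent(f,i)
round 1: derive flow(d,j) via R2 from edge(d,f), parent(f,j)
round 1: derive flow(f,g) via R2 from edge(f,a), parent(a,g)
round 1: derive flow(g,g) via R2 from edge(g,j), parent(j,g)
round 1: derive flow(g,i) via R2 from edge(g,f), parent(f,i)
round 1: derive flow(h,g) via R2 from edge(h,a), parent(a,g)
round 1: derive flow(i,i) via R2 from edge(i,b), parent(b,i)
round 1: derive flow(j,g) via R2 from edge(j,a), parent(a,g)
round 1: derive flow(j,i) via R2 from edge(j,b), parent(b,i)
round 2: derive flow(a,a) via R1 from flow(a,h), flow(h,a)
round 2: derive flow(a,d) via R1 from flow(a,h), flow(h,d)
round 2: derive flow(a,f) via R1 from flow(a,g), flow(g,f)
round 2: derive flow(a,j) via R1 from flow(a,g), flow(g,j)
round 2: derive flow(d,a) via R1 from flow(d,f), flow(f,a)
round 2: derive flow(d,b) via R1 from flow(d,i), flow(i,b)
round 2: derive flow(d,g) via R1 from flow(d,f), flow(f,g)
round 2: derive flow(d,h) via R1 from flow(d,j), flow(j,h)
round 2: derive flow(f,b) via R1 from flow(f,a), flow(a,b)
round 2: derive flow(f,f) via R1 from flow(f,g), flow(g,f)
round 2: derive flow(f,h) via R1 from flow(f,a), flow(a,h)
round 2: derive flow(f,i) via R1 from flow(f,a), flow(a,i)
round 2: derive flow(g,a) via R1 from flow(g,f), flow(f,a)
round 2: derive flow(g,b) via R1 from flow(g,i), flow(i,b)
round 2: derive flow(g,h) via R1 from flow(g,j), flow(j,h)
round 2: derive flow(h,b) via R1 from flow(h,a), flow(a,b)
round 2: derive flow(h,f) via R1 from flow(h,d), flow(d,f)
round 2: derive flow(h,h) via R1 from flow(h,a), flow(a,h)
round 2: derive flow(h,i) via R1 from flow(h,a), flow(a,i)
round 2: derive flow(j,d) via R1 from flow(j,h), flow(h,d)
round 2: derive flow(j,f) via R1 from flow(j,g), flow(g,f)
round 2: derive flow(j,j) via R1 from flow(j,g), flow(g,j)
round 3: derive flow(d,d) via R1 from flow(d,a), flow(a,d)
round 3: derive flow(f,d) via R1 from flow(f,a), flow(a,d)
round 3: derive flow(g,d) via R1 from flow(g,a), flow(a,d)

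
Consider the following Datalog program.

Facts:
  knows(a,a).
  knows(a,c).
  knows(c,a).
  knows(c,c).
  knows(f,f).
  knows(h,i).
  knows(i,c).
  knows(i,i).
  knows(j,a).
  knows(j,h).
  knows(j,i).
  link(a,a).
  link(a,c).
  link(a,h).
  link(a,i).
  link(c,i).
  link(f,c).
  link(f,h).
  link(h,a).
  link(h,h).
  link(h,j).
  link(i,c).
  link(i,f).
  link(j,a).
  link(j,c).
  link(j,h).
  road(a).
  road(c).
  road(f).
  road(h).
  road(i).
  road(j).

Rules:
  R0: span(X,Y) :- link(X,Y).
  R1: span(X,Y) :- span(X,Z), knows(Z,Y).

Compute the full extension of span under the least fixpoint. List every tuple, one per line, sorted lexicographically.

span(a,a)
span(a,c)
span(a,h)
span(a,i)
span(c,a)
span(c,c)
span(c,i)
span(f,a)
span(f,c)
span(f,h)
span(f,i)
span(h,a)
span(h,c)
span(h,h)
span(h,i)
span(h,j)
span(i,a)
span(i,c)
span(i,f)
span(j,a)
span(j,c)
span(j,h)
span(j,i)

round 1: derive span(a,a) via R0 from link(a,a)
round 1: derive span(a,c) via R0 from link(a,c)
round 1: derive span(a,h) via R0 from link(a,h)
round 1: derive span(a,i) via R0 from link(a,i)
round 1: derive span(c,i) via R0 from link(c,i)
round 1: derive span(f,c) via R0 from link(f,c)
round 1: derive span(f,h) via R0 from link(f,h)
round 1: derive span(h,a) via R0 from link(h,a)
round 1: derive span(h,h) via R0 from link(h,h)
round 1: derive span(h,j) via R0 from link(h,j)
round 1: derive span(i,c) via R0 from link(i,c)
round 1: derive span(i,f) via R0 from link(i,f)
round 1: derive span(j,a) via R0 from link(j,a)
round 1: derive span(j,c) via R0 from link(j,c)
round 1: derive span(j,h) via R0 from link(j,h)
round 2: derive span(c,c) via R1 from span(c,i), knows(i,c)
round 2: derive span(f,a) via R1 from span(f,c), knows(c,a)
round 2: derive span(f,i) via R1 from span(f,h), knows(h,i)
round 2: derive span(h,c) via R1 from span(h,a), knows(a,c)
round 2: derive span(h,i) via R1 from span(h,h), knows(h,i)
round 2: derive span(i,a) via R1 from span(i,c), knows(c,a)
round 2: derive span(j,i) via R1 from span(j,h), knows(h,i)
round 3: derive span(c,a) via R1 from span(c,c), knows(c,a)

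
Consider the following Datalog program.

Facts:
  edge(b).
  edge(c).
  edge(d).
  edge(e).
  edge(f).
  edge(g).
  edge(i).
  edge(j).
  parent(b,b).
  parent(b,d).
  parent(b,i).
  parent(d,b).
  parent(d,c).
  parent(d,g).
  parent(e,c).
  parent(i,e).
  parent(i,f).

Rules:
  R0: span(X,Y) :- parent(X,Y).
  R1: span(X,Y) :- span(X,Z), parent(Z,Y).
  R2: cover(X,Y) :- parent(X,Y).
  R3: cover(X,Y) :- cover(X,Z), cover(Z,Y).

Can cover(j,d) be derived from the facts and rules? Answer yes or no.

no

round 1: derive cover(b,b) via R2 from parent(b,b)
round 1: derive cover(b,d) via R2 from parent(b,d)
round 1: derive cover(b,i) via R2 from parent(b,i)
round 1: derive cover(d,b) via R2 from parent(d,b)
round 1: derive cover(d,c) via R2 from parent(d,c)
round 1: derive cover(d,g) via R2 from parent(d,g)
round 1: derive cover(e,c) via R2 from parent(e,c)
round 1: derive cover(i,e) via R2 from parent(i,e)
round 1: derive cover(i,f) via R2 from parent(i,f)
round 2: derive cover(b,c) via R3 from cover(b,d), cover(d,c)
round 2: derive cover(b,e) via R3 from cover(b,i), cover(i,e)
round 2: derive cover(b,f) via R3 from cover(b,i), cover(i,f)
round 2: derive cover(b,g) via R3 from cover(b,d), cover(d,g)
round 2: derive cover(d,d) via R3 from cover(d,b), cover(b,d)
round 2: derive cover(d,i) via R3 from cover(d,b), cover(b,i)
round 2: derive cover(i,c) via R3 from cover(i,e), cover(e,c)
round 3: derive cover(d,e) via R3 from cover(d,b), cover(b,e)
round 3: derive cover(d,f) via R3 from cover(d,b), cover(b,f)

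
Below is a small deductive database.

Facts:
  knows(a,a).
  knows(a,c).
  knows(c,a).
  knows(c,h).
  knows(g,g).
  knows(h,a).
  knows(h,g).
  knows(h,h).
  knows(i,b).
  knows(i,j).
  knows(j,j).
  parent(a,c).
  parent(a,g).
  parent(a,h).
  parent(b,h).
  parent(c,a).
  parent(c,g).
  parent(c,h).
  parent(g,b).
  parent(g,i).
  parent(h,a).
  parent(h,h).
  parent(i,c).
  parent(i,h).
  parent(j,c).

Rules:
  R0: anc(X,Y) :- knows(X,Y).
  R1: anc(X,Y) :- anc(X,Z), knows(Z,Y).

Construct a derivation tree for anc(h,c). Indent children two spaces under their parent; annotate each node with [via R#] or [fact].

anc(h,c)  [via R1]
  anc(h,a)  [via R0]
    knows(h,a)  [fact]
  knows(a,c)  [fact]

round 1: derive anc(a,a) via R0 from knows(a,a)
round 1: derive anc(a,c) via R0 from knows(a,c)
round 1: derive anc(c,a) via R0 from knows(c,a)
round 1: derive anc(c,h) via R0 from knows(c,h)
round 1: derive anc(g,g) via R0 from knows(g,g)
round 1: derive anc(h,a) via R0 from knows(h,a)
round 1: derive anc(h,g) via R0 from knows(h,g)
round 1: derive anc(h,h) via R0 from knows(h,h)
round 1: derive anc(i,b) via R0 from knows(i,b)
round 1: derive anc(i,j) via R0 from knows(i,j)
round 1: derive anc(j,j) via R0 from knows(j,j)
round 2: derive anc(a,h) via R1 from anc(a,c), knows(c,h)
round 2: derive anc(c,c) via R1 from anc(c,a), knows(a,c)
round 2: derive anc(c,g) via R1 from anc(c,h), knows(h,g)
round 2: derive anc(h,c) via R1 from anc(h,a), knows(a,c)
round 3: derive anc(a,g) via R1 from anc(a,h), knows(h,g)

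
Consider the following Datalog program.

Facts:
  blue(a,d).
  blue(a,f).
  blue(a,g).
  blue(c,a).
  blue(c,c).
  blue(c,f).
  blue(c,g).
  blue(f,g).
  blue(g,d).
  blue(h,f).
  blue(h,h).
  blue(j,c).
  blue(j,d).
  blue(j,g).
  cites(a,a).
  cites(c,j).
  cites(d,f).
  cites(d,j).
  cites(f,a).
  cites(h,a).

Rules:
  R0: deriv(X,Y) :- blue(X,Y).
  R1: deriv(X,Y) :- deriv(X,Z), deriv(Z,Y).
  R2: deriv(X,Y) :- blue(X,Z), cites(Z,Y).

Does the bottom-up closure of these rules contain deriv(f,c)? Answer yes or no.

yes

round 1: derive deriv(a,d) via R0 from blue(a,d)
round 1: derive deriv(a,f) via R0 from blue(a,f)
round 1: derive deriv(a,g) via R0 from blue(a,g)
round 1: derive deriv(c,a) via R0 from blue(c,a)
round 1: derive deriv(c,c) via R0 from blue(c,c)
round 1: derive deriv(c,f) via R0 from blue(c,f)
round 1: derive deriv(c,g) via R0 from blue(c,g)
round 1: derive deriv(f,g) via R0 from blue(f,g)
round 1: derive deriv(g,d) via R0 from blue(g,d)
round 1: derive deriv(h,f) via R0 from blue(h,f)
round 1: derive deriv(h,h) via R0 from blue(h,h)
round 1: derive deriv(j,c) via R0 from blue(j,c)
round 1: derive deriv(j,d) via R0 from blue(j,d)
round 1: derive deriv(j,g) via R0 from blue(j,g)
round 1: derive deriv(a,a) via R2 from blue(a,f), cites(f,a)
round 1: derive deriv(a,j) via R2 from blue(a,d), cites(d,j)
round 1: derive deriv(c,j) via R2 from blue(c,c), cites(c,j)
round 1: derive deriv(g,f) via R2 from blue(g,d), cites(d,f)
round 1: derive deriv(g,j) via R2 from blue(g,d), cites(d,j)
round 1: derive deriv(h,a) via R2 from blue(h,f), cites(f,a)
round 1: derive deriv(j,f) via R2 from blue(j,d), cites(d,f)
round 1: derive deriv(j,j) via R2 from blue(j,c), cites(c,j)
round 2: derive deriv(a,c) via R1 from deriv(a,j), deriv(j,c)
round 2: derive deriv(c,d) via R1 from deriv(c,a), deriv(a,d)
round 2: derive deriv(f,d) via R1 from deriv(f,g), deriv(g,d)
round 2: derive deriv(f,f) via R1 from deriv(f,g), deriv(g,f)
round 2: derive deriv(f,j) via R1 from deriv(f,g), deriv(g,j)
round 2: derive deriv(g,c) via R1 from deriv(g,j), deriv(j,c)
round 2: derive deriv(g,g) via R1 from deriv(g,f), deriv(f,g)
round 2: derive deriv(h,d) via R1 from deriv(h,a), deriv(a,d)
round 2: derive deriv(h,g) via R1 from deriv(h,a), deriv(a,g)
round 2: derive deriv(h,j) via R1 from deriv(h,a), deriv(a,j)
round 2: derive deriv(j,a) via R1 from deriv(j,c), deriv(c,a)
round 3: derive deriv(f,a) via R1 from deriv(f,j), deriv(j,a)
round 3: derive deriv(f,c) via R1 from deriv(f,g), deriv(g,c)
round 3: derive deriv(g,a) via R1 from deriv(g,c), deriv(c,a)
round 3: derive deriv(h,c) via R1 from deriv(h,a), deriv(a,c)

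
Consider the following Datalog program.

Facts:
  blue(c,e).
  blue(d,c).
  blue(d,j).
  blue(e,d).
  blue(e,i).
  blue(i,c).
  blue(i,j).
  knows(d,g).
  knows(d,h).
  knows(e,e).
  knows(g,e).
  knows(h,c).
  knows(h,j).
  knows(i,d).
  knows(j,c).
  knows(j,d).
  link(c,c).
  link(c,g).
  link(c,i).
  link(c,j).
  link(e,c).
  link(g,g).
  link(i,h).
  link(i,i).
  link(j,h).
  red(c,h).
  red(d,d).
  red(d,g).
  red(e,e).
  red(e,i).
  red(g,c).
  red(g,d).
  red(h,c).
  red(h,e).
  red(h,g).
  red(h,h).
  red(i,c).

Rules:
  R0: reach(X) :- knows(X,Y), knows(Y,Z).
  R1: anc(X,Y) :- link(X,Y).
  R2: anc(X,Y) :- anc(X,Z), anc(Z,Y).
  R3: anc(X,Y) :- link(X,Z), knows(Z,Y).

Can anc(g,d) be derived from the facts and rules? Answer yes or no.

yes

round 1: derive anc(c,c) via R1 from link(c,c)
round 1: derive anc(c,g) via R1 from link(c,g)
round 1: derive anc(c,i) via R1 from link(c,i)
round 1: derive anc(c,j) via R1 from link(c,j)
round 1: derive anc(e,c) via R1 from link(e,c)
round 1: derive anc(g,g) via R1 from link(g,g)
round 1: derive anc(i,h) via R1 from link(i,h)
round 1: derive anc(i,i) via R1 from link(i,i)
round 1: derive anc(j,h) via R1 from link(j,h)
round 1: derive anc(c,d) via R3 from link(c,i), knows(i,d)
round 1: derive anc(c,e) via R3 from link(c,g), knows(g,e)
round 1: derive anc(g,e) via R3 from link(g,g), knows(g,e)
round 1: derive anc(i,c) via R3 from link(i,h), knows(h,c)
round 1: derive anc(i,d) via R3 from link(i,i), knows(i,d)
round 1: derive anc(i,j) via R3 from link(i,h), knows(h,j)
round 1: derive anc(j,c) via R3 from link(j,h), knows(h,c)
round 1: derive anc(j,j) via R3 from link(j,h), knows(h,j)
round 2: derive anc(c,h) via R2 from anc(c,i), anc(i,h)
round 2: derive anc(e,d) via R2 from anc(e,c), anc(c,d)
round 2: derive anc(e,e) via R2 from anc(e,c), anc(c,e)
round 2: derive anc(e,g) via R2 from anc(e,c), anc(c,g)
round 2: derive anc(e,i) via R2 from anc(e,c), anc(c,i)
round 2: derive anc(e,j) via R2 from anc(e,c), anc(c,j)
round 2: derive anc(g,c) via R2 from anc(g,e), anc(e,c)
round 2: derive anc(i,e) via R2 from anc(i,c), anc(c,e)
round 2: derive anc(i,g) via R2 from anc(i,c), anc(c,g)
round 2: derive anc(j,d) via R2 from anc(j,c), anc(c,d)
round 2: derive anc(j,e) via R2 from anc(j,c), anc(c,e)
round 2: derive anc(j,g) via R2 from anc(j,c), anc(c,g)
round 2: derive anc(j,i) via R2 from anc(j,c), anc(c,i)
round 3: derive anc(e,h) via R2 from anc(e,c), anc(c,h)
round 3: derive anc(g,d) via R2 from anc(g,c), anc(c,d)
round 3: derive anc(g,h) via R2 from anc(g,c), anc(c,h)
round 3: derive anc(g,i) via R2 from anc(g,c), anc(c,i)
round 3: derive anc(g,j) via R2 from anc(g,c), anc(c,j)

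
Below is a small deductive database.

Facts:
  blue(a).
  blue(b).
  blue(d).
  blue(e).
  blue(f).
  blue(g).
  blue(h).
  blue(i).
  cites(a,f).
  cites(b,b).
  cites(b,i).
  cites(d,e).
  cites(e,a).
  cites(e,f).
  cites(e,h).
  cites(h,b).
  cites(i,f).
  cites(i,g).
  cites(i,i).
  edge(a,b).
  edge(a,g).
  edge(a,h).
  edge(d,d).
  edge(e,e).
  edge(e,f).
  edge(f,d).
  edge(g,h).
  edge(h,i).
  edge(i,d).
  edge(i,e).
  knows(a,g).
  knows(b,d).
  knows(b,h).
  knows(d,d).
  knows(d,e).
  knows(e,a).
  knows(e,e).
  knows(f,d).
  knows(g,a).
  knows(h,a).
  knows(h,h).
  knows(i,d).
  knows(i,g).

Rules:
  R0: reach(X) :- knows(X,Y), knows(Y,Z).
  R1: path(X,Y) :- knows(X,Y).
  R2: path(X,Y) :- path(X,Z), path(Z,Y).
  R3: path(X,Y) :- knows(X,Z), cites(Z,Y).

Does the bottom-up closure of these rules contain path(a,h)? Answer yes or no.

yes

round 1: derive path(a,g) via R1 from knows(a,g)
round 1: derive path(b,d) via R1 from knows(b,d)
round 1: derive path(b,h) via R1 from knows(b,h)
round 1: derive path(d,d) via R1 from knows(d,d)
round 1: derive path(d,e) via R1 from knows(d,e)
round 1: derive path(e,a) via R1 from knows(e,a)
round 1: derive path(e,e) via R1 from knows(e,e)
round 1: derive path(f,d) via R1 from knows(f,d)
round 1: derive path(g,a) via R1 from knows(g,a)
round 1: derive path(h,a) via R1 from knows(h,a)
round 1: derive path(h,h) via R1 from knows(h,h)
round 1: derive path(i,d) via R1 from knows(i,d)
round 1: derive path(i,g) via R1 from knows(i,g)
round 1: derive path(b,b) via R3 from knows(b,h), cites(h,b)
round 1: derive path(b,e) via R3 from knows(b,d), cites(d,e)
round 1: derive path(d,a) via R3 from knows(d,e), cites(e,a)
round 1: derive path(d,f) via R3 from knows(d,e), cites(e,f)
round 1: derive path(d,h) via R3 from knows(d,e), cites(e,h)
round 1: derive path(e,f) via R3 from knows(e,a), cites(a,f)
round 1: derive path(e,h) via R3 from knows(e,e), cites(e,h)
round 1: derive path(f,e) via R3 from knows(f,d), cites(d,e)
round 1: derive path(g,f) via R3 from knows(g,a), cites(a,f)
round 1: derive path(h,b) via R3 from knows(h,h), cites(h,b)
round 1: derive path(h,f) via R3 from knows(h,a), cites(a,f)
round 1: derive path(i,e) via R3 from knows(i,d), cites(d,e)
round 2: derive path(a,a) via R2 from path(a,g), path(g,a)
round 2: derive path(a,f) via R2 from path(a,g), path(g,f)
round 2: derive path(b,a) via R2 from path(b,d), path(d,a)
round 2: derive path(b,f) via R2 from path(b,d), path(d,f)
round 2: derive path(d,b) via R2 from path(d,h), path(h,b)
round 2: derive path(d,g) via R2 from path(d,a), path(a,g)
round 2: derive path(e,b) via R2 from path(e,h), path(h,b)
round 2: derive path(e,d) via R2 from path(e,f), path(f,d)
round 2: derive path(e,g) via R2 from path(e,a), path(a,g)
round 2: derive path(f,a) via R2 from path(f,d), path(d,a)
round 2: derive path(f,f) via R2 from path(f,d), path(d,f)
round 2: derive path(f,h) via R2 from path(f,d), path(d,h)
round 2: derive path(g,d) via R2 from path(g,f), path(f,d)
round 2: derive path(g,e) via R2 from path(g,f), path(f,e)
round 2: derive path(g,g) via R2 from path(g,a), path(a,g)
round 2: derive path(h,d) via R2 from path(h,b), path(b,d)
round 2: derive path(h,e) via R2 from path(h,b), path(b,e)
round 2: derive path(h,g) via R2 from path(h,a), path(a,g)
round 2: derive path(i,a) via R2 from path(i,d), path(d,a)
round 2: derive path(i,f) via R2 from path(i,d), path(d,f)
round 2: derive path(i,h) via R2 from path(i,d), path(d,h)
round 3: derive path(a,d) via R2 from path(a,f), path(f,d)
round 3: derive path(a,e) via R2 from path(a,f), path(f,e)
round 3: derive path(a,h) via R2 from path(a,f), path(f,h)
round 3: derive path(b,g) via R2 from path(b,a), path(a,g)
round 3: derive path(f,b) via R2 from path(f,d), path(d,b)
round 3: derive path(f,g) via R2 from path(f,a), path(a,g)
round 3: derive path(g,b) via R2 from path(g,d), path(d,b)
round 3: derive path(g,h) via R2 from path(g,d), path(d,h)
round 3: derive path(i,b) via R2 from path(i,d), path(d,b)
round 4: derive path(a,b) via R2 from path(a,d), path(d,b)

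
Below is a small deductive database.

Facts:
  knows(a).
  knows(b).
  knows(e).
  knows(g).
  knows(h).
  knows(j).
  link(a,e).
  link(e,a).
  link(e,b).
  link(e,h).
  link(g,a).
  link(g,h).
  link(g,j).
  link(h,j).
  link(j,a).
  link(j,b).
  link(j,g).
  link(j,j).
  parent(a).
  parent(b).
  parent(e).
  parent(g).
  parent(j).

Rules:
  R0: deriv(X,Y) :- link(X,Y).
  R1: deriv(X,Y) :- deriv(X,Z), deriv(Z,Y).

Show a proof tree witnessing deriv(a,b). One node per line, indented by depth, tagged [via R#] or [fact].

round 1: derive deriv(a,e) via R0 from link(a,e)
round 1: derive deriv(e,a) via R0 from link(e,a)
round 1: derive deriv(e,b) via R0 from link(e,b)
round 1: derive deriv(e,h) via R0 from link(e,h)
round 1: derive deriv(g,a) via R0 from link(g,a)
round 1: derive deriv(g,h) via R0 from link(g,h)
round 1: derive deriv(g,j) via R0 from link(g,j)
round 1: derive deriv(h,j) via R0 from link(h,j)
round 1: derive deriv(j,a) via R0 from link(j,a)
round 1: derive deriv(j,b) via R0 from link(j,b)
round 1: derive deriv(j,g) via R0 from link(j,g)
round 1: derive deriv(j,j) via R0 from link(j,j)
round 2: derive deriv(a,a) via R1 from deriv(a,e), deriv(e,a)
round 2: derive deriv(a,b) via R1 from deriv(a,e), deriv(e,b)
round 2: derive deriv(a,h) via R1 from deriv(a,e), deriv(e,h)
round 2: derive deriv(e,e) via R1 from deriv(e,a), deriv(a,e)
round 2: derive deriv(e,j) via R1 from deriv(e,h), deriv(h,j)
round 2: derive deriv(g,b) via R1 from deriv(g,j), deriv(j,b)
round 2: derive deriv(g,e) via R1 from deriv(g,a), deriv(a,e)
round 2: derive deriv(g,g) via R1 from deriv(g,j), deriv(j,g)
round 2: derive deriv(h,a) via R1 from deriv(h,j), deriv(j,a)
round 2: derive deriv(h,b) via R1 from deriv(h,j), deriv(j,b)
round 2: derive deriv(h,g) via R1 from deriv(h,j), deriv(j,g)
round 2: derive deriv(j,e) via R1 from deriv(j,a), deriv(a,e)
round 2: derive deriv(j,h) via R1 from deriv(j,g), deriv(g,h)
round 3: derive deriv(a,g) via R1 from deriv(a,h), deriv(h,g)
round 3: derive deriv(a,j) via R1 from deriv(a,e), deriv(e,j)
round 3: derive deriv(e,g) via R1 from deriv(e,h), deriv(h,g)
round 3: derive deriv(h,e) via R1 from deriv(h,a), deriv(a,e)
round 3: derive deriv(h,h) via R1 from deriv(h,a), deriv(a,h)

deriv(a,b)  [via R1]
  deriv(a,e)  [via R0]
    link(a,e)  [fact]
  deriv(e,b)  [via R0]
    link(e,b)  [fact]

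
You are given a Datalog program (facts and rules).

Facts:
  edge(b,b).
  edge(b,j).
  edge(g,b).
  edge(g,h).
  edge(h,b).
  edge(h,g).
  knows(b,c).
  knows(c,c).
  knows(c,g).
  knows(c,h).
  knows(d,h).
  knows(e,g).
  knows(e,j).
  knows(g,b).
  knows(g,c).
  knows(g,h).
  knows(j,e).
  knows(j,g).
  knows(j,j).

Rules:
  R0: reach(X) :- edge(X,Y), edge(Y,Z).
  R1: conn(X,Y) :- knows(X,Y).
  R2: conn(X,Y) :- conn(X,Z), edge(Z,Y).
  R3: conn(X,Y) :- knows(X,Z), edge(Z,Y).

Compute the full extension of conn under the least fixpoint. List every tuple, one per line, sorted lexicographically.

conn(b,c)
conn(c,b)
conn(c,c)
conn(c,g)
conn(c,h)
conn(c,j)
conn(d,b)
conn(d,g)
conn(d,h)
conn(d,j)
conn(e,b)
conn(e,g)
conn(e,h)
conn(e,j)
conn(g,b)
conn(g,c)
conn(g,g)
conn(g,h)
conn(g,j)
conn(j,b)
conn(j,e)
conn(j,g)
conn(j,h)
conn(j,j)

round 1: derive conn(b,c) via R1 from knows(b,c)
round 1: derive conn(c,c) via R1 from knows(c,c)
round 1: derive conn(c,g) via R1 from knows(c,g)
round 1: derive conn(c,h) via R1 from knows(c,h)
round 1: derive conn(d,h) via R1 from knows(d,h)
round 1: derive conn(e,g) via R1 from knows(e,g)
round 1: derive conn(e,j) via R1 from knows(e,j)
round 1: derive conn(g,b) via R1 from knows(g,b)
round 1: derive conn(g,c) via R1 from knows(g,c)
round 1: derive conn(g,h) via R1 from knows(g,h)
round 1: derive conn(j,e) via R1 from knows(j,e)
round 1: derive conn(j,g) via R1 from knows(j,g)
round 1: derive conn(j,j) via R1 from knows(j,j)
round 1: derive conn(c,b) via R3 from knows(c,g), edge(g,b)
round 1: derive conn(d,b) via R3 from knows(d,h), edge(h,b)
round 1: derive conn(d,g) via R3 from knows(d,h), edge(h,g)
round 1: derive conn(e,b) via R3 from knows(e,g), edge(g,b)
round 1: derive conn(e,h) via R3 from knows(e,g), edge(g,h)
round 1: derive conn(g,g) via R3 from knows(g,h), edge(h,g)
round 1: derive conn(g,j) via R3 from knows(g,b), edge(b,j)
round 1: derive conn(j,b) via R3 from knows(j,g), edge(g,b)
round 1: derive conn(j,h) via R3 from knows(j,g), edge(g,h)
round 2: derive conn(c,j) via R2 from conn(c,b), edge(b,j)
round 2: derive conn(d,j) via R2 from conn(d,b), edge(b,j)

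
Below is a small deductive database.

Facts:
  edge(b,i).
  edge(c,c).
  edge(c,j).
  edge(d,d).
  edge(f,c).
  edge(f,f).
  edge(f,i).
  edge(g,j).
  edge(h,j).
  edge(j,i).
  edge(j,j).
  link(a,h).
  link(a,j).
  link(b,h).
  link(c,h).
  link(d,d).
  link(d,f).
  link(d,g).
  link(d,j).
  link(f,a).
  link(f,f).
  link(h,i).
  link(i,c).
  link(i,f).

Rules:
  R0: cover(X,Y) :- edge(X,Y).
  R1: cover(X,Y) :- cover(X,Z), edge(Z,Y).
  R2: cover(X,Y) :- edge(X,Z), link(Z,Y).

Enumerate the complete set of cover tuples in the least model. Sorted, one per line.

cover(b,c)
cover(b,f)
cover(b,i)
cover(b,j)
cover(c,c)
cover(c,h)
cover(c,i)
cover(c,j)
cover(d,c)
cover(d,d)
cover(d,f)
cover(d,g)
cover(d,i)
cover(d,j)
cover(f,a)
cover(f,c)
cover(f,f)
cover(f,h)
cover(f,i)
cover(f,j)
cover(g,i)
cover(g,j)
cover(h,i)
cover(h,j)
cover(j,c)
cover(j,f)
cover(j,i)
cover(j,j)

round 1: derive cover(b,i) via R0 from edge(b,i)
round 1: derive cover(c,c) via R0 from edge(c,c)
round 1: derive cover(c,j) via R0 from edge(c,j)
round 1: derive cover(d,d) via R0 from edge(d,d)
round 1: derive cover(f,c) via R0 from edge(f,c)
round 1: derive cover(f,f) via R0 from edge(f,f)
round 1: derive cover(f,i) via R0 from edge(f,i)
round 1: derive cover(g,j) via R0 from edge(g,j)
round 1: derive cover(h,j) via R0 from edge(h,j)
round 1: derive cover(j,i) via R0 from edge(j,i)
round 1: derive cover(j,j) via R0 from edge(j,j)
round 1: derive cover(b,c) via R2 from edge(b,i), link(i,c)
round 1: derive cover(b,f) via R2 from edge(b,i), link(i,f)
round 1: derive cover(c,h) via R2 from edge(c,c), link(c,h)
round 1: derive cover(d,f) via R2 from edge(d,d), link(d,f)
round 1: derive cover(d,g) via R2 from edge(d,d), link(d,g)
round 1: derive cover(d,j) via R2 from edge(d,d), link(d,j)
round 1: derive cover(f,a) via R2 from edge(f,f), link(f,a)
round 1: derive cover(f,h) via R2 from edge(f,c), link(c,h)
round 1: derive cover(j,c) via R2 from edge(j,i), link(i,c)
round 1: derive cover(j,f) via R2 from edge(j,i), link(i,f)
round 2: derive cover(b,j) via R1 from cover(b,c), edge(c,j)
round 2: derive cover(c,i) via R1 from cover(c,j), edge(j,i)
round 2: derive cover(d,c) via R1 from cover(d,f), edge(f,c)
round 2: derive cover(d,i) via R1 from cover(d,f), edge(f,i)
round 2: derive cover(f,j) via R1 from cover(f,c), edge(c,j)
round 2: derive cover(g,i) via R1 from cover(g,j), edge(j,i)
round 2: derive cover(h,i) via R1 from cover(h,j), edge(j,i)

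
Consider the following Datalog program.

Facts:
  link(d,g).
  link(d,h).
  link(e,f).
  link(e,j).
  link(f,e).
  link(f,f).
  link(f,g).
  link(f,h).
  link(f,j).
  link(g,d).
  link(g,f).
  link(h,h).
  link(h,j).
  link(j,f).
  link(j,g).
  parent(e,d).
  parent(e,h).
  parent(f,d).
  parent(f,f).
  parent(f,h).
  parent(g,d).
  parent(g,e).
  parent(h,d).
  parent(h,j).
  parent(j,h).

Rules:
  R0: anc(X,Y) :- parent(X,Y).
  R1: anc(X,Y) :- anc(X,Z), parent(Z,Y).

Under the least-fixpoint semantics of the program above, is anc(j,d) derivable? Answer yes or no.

round 1: derive anc(e,d) via R0 from parent(e,d)
round 1: derive anc(e,h) via R0 from parent(e,h)
round 1: derive anc(f,d) via R0 from parent(f,d)
round 1: derive anc(f,f) via R0 from parent(f,f)
round 1: derive anc(f,h) via R0 from parent(f,h)
round 1: derive anc(g,d) via R0 from parent(g,d)
round 1: derive anc(g,e) via R0 from parent(g,e)
round 1: derive anc(h,d) via R0 from parent(h,d)
round 1: derive anc(h,j) via R0 from parent(h,j)
round 1: derive anc(j,h) via R0 from parent(j,h)
round 2: derive anc(e,j) via R1 from anc(e,h), parent(h,j)
round 2: derive anc(f,j) via R1 from anc(f,h), parent(h,j)
round 2: derive anc(g,h) via R1 from anc(g,e), parent(e,h)
round 2: derive anc(h,h) via R1 from anc(h,j), parent(j,h)
round 2: derive anc(j,d) via R1 from anc(j,h), parent(h,d)
round 2: derive anc(j,j) via R1 from anc(j,h), parent(h,j)
round 3: derive anc(g,j) via R1 from anc(g,h), parent(h,j)

yes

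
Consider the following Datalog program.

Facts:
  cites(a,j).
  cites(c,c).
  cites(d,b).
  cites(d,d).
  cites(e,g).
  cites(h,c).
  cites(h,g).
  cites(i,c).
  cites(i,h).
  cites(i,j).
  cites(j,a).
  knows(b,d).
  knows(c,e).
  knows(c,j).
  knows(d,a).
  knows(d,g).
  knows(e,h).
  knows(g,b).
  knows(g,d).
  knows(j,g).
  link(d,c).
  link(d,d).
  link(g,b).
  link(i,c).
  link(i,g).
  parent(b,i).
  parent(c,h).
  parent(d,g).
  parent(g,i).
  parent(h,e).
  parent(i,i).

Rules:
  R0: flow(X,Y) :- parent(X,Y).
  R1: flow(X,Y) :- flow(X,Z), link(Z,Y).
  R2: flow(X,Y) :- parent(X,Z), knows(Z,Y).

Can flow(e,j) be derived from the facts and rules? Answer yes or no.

round 1: derive flow(b,i) via R0 from parent(b,i)
round 1: derive flow(c,h) via R0 from parent(c,h)
round 1: derive flow(d,g) via R0 from parent(d,g)
round 1: derive flow(g,i) via R0 from parent(g,i)
round 1: derive flow(h,e) via R0 from parent(h,e)
round 1: derive flow(i,i) via R0 from parent(i,i)
round 1: derive flow(d,b) via R2 from parent(d,g), knows(g,b)
round 1: derive flow(d,d) via R2 from parent(d,g), knows(g,d)
round 1: derive flow(h,h) via R2 from parent(h,e), knows(e,h)
round 2: derive flow(b,c) via R1 from flow(b,i), link(i,c)
round 2: derive flow(b,g) via R1 from flow(b,i), link(i,g)
round 2: derive flow(d,c) via R1 from flow(d,d), link(d,c)
round 2: derive flow(g,c) via R1 from flow(g,i), link(i,c)
round 2: derive flow(g,g) via R1 from flow(g,i), link(i,g)
round 2: derive flow(i,c) via R1 from flow(i,i), link(i,c)
round 2: derive flow(i,g) via R1 from flow(i,i), link(i,g)
round 3: derive flow(b,b) via R1 from flow(b,g), link(g,b)
round 3: derive flow(g,b) via R1 from flow(g,g), link(g,b)
round 3: derive flow(i,b) via R1 from flow(i,g), link(g,b)

no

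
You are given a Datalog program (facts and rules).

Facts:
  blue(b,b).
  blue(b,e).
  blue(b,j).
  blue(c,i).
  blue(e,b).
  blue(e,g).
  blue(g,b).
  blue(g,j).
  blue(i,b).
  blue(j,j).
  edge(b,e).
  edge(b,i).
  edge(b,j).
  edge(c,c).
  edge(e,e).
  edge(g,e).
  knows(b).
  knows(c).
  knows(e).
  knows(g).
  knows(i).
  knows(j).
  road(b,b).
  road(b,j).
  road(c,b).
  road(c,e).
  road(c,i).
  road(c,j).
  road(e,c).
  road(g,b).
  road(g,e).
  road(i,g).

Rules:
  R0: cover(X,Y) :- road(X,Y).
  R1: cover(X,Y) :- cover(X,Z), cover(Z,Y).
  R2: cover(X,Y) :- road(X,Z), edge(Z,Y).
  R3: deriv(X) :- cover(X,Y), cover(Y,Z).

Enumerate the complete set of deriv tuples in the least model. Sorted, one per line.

deriv(b)
deriv(c)
deriv(e)
deriv(g)
deriv(i)

round 1: derive cover(b,b) via R0 from road(b,b)
round 1: derive cover(b,j) via R0 from road(b,j)
round 1: derive cover(c,b) via R0 from road(c,b)
round 1: derive cover(c,e) via R0 from road(c,e)
round 1: derive cover(c,i) via R0 from road(c,i)
round 1: derive cover(c,j) via R0 from road(c,j)
round 1: derive cover(e,c) via R0 from road(e,c)
round 1: derive cover(g,b) via R0 from road(g,b)
round 1: derive cover(g,e) via R0 from road(g,e)
round 1: derive cover(i,g) via R0 from road(i,g)
round 1: derive cover(b,e) via R2 from road(b,b), edge(b,e)
round 1: derive cover(b,i) via R2 from road(b,b), edge(b,i)
round 1: derive cover(g,i) via R2 from road(g,b), edge(b,i)
round 1: derive cover(g,j) via R2 from road(g,b), edge(b,j)
round 1: derive cover(i,e) via R2 from road(i,g), edge(g,e)
round 2: derive cover(b,c) via R1 from cover(b,e), cover(e,c)
round 2: derive cover(b,g) via R1 from cover(b,i), cover(i,g)
round 2: derive cover(c,c) via R1 from cover(c,e), cover(e,c)
round 2: derive cover(c,g) via R1 from cover(c,i), cover(i,g)
round 2: derive cover(e,b) via R1 from cover(e,c), cover(c,b)
round 2: derive cover(e,e) via R1 from cover(e,c), cover(c,e)
round 2: derive cover(e,i) via R1 from cover(e,c), cover(c,i)
round 2: derive cover(e,j) via R1 from cover(e,c), cover(c,j)
round 2: derive cover(g,c) via R1 from cover(g,e), cover(e,c)
round 2: derive cover(g,g) via R1 from cover(g,i), cover(i,g)
round 2: derive cover(i,b) via R1 from cover(i,g), cover(g,b)
round 2: derive cover(i,c) via R1 from cover(i,e), cover(e,c)
round 2: derive cover(i,i) via R1 from cover(i,g), cover(g,i)
round 2: derive cover(i,j) via R1 from cover(i,g), cover(g,j)
round 2: derive deriv(b) via R3 from cover(b,b), cover(b,b)
round 2: derive deriv(c) via R3 from cover(c,b), cover(b,b)
round 2: derive deriv(e) via R3 from cover(e,c), cover(c,b)
round 2: derive deriv(g) via R3 from cover(g,b), cover(b,b)
round 2: derive deriv(i) via R3 from cover(i,e), cover(e,c)
round 3: derive cover(e,g) via R1 from cover(e,b), cover(b,g)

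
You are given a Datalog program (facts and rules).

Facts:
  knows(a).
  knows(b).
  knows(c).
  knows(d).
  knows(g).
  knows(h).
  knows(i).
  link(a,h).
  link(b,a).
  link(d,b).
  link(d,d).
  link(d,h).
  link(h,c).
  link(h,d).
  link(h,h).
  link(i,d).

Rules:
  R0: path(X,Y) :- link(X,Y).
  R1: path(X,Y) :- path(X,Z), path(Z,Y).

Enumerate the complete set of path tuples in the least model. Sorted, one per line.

path(a,a)
path(a,b)
path(a,c)
path(a,d)
path(a,h)
path(b,a)
path(b,b)
path(b,c)
path(b,d)
path(b,h)
path(d,a)
path(d,b)
path(d,c)
path(d,d)
path(d,h)
path(h,a)
path(h,b)
path(h,c)
path(h,d)
path(h,h)
path(i,a)
path(i,b)
path(i,c)
path(i,d)
path(i,h)

round 1: derive path(a,h) via R0 from link(a,h)
round 1: derive path(b,a) via R0 from link(b,a)
round 1: derive path(d,b) via R0 from link(d,b)
round 1: derive path(d,d) via R0 from link(d,d)
round 1: derive path(d,h) via R0 from link(d,h)
round 1: derive path(h,c) via R0 from link(h,c)
round 1: derive path(h,d) via R0 from link(h,d)
round 1: derive path(h,h) via R0 from link(h,h)
round 1: derive path(i,d) via R0 from link(i,d)
round 2: derive path(a,c) via R1 from path(a,h), path(h,c)
round 2: derive path(a,d) via R1 from path(a,h), path(h,d)
round 2: derive path(b,h) via R1 from path(b,a), path(a,h)
round 2: derive path(d,a) via R1 from path(d,b), path(b,a)
round 2: derive path(d,c) via R1 from path(d,h), path(h,c)
round 2: derive path(h,b) via R1 from path(h,d), path(d,b)
round 2: derive path(i,b) via R1 from path(i,d), path(d,b)
round 2: derive path(i,h) via R1 from path(i,d), path(d,h)
round 3: derive path(a,a) via R1 from path(a,d), path(d,a)
round 3: derive path(a,b) via R1 from path(a,d), path(d,b)
round 3: derive path(b,b) via R1 from path(b,h), path(h,b)
round 3: derive path(b,c) via R1 from path(b,a), path(a,c)
round 3: derive path(b,d) via R1 from path(b,a), path(a,d)
round 3: derive path(h,a) via R1 from path(h,b), path(b,a)
round 3: derive path(i,a) via R1 from path(i,b), path(b,a)
round 3: derive path(i,c) via R1 from path(i,d), path(d,c)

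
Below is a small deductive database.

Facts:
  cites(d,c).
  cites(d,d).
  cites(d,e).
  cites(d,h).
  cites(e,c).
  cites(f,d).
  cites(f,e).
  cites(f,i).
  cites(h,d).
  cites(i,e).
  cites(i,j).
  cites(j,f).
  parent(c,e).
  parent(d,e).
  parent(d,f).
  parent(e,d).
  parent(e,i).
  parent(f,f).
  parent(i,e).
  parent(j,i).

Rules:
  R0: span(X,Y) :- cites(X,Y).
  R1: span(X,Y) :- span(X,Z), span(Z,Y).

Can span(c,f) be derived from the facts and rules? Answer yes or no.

no

round 1: derive span(d,c) via R0 from cites(d,c)
round 1: derive span(d,d) via R0 from cites(d,d)
round 1: derive span(d,e) via R0 from cites(d,e)
round 1: derive span(d,h) via R0 from cites(d,h)
round 1: derive span(e,c) via R0 from cites(e,c)
round 1: derive span(f,d) via R0 from cites(f,d)
round 1: derive span(f,e) via R0 from cites(f,e)
round 1: derive span(f,i) via R0 from cites(f,i)
round 1: derive span(h,d) via R0 from cites(h,d)
round 1: derive span(i,e) via R0 from cites(i,e)
round 1: derive span(i,j) via R0 from cites(i,j)
round 1: derive span(j,f) via R0 from cites(j,f)
round 2: derive span(f,c) via R1 from span(f,d), span(d,c)
round 2: derive span(f,h) via R1 from span(f,d), span(d,h)
round 2: derive span(f,j) via R1 from span(f,i), span(i,j)
round 2: derive span(h,c) via R1 from span(h,d), span(d,c)
round 2: derive span(h,e) via R1 from span(h,d), span(d,e)
round 2: derive span(h,h) via R1 from span(h,d), span(d,h)
round 2: derive span(i,c) via R1 from span(i,e), span(e,c)
round 2: derive span(i,f) via R1 from span(i,j), span(j,f)
round 2: derive span(j,d) via R1 from span(j,f), span(f,d)
round 2: derive span(j,e) via R1 from span(j,f), span(f,e)
round 2: derive span(j,i) via R1 from span(j,f), span(f,i)
round 3: derive span(f,f) via R1 from span(f,i), span(i,f)
round 3: derive span(i,d) via R1 from span(i,f), span(f,d)
round 3: derive span(i,h) via R1 from span(i,f), span(f,h)
round 3: derive span(i,i) via R1 from span(i,f), span(f,i)
round 3: derive span(j,c) via R1 from span(j,d), span(d,c)
round 3: derive span(j,h) via R1 from span(j,d), span(d,h)
round 3: derive span(j,j) via R1 from span(j,f), span(f,j)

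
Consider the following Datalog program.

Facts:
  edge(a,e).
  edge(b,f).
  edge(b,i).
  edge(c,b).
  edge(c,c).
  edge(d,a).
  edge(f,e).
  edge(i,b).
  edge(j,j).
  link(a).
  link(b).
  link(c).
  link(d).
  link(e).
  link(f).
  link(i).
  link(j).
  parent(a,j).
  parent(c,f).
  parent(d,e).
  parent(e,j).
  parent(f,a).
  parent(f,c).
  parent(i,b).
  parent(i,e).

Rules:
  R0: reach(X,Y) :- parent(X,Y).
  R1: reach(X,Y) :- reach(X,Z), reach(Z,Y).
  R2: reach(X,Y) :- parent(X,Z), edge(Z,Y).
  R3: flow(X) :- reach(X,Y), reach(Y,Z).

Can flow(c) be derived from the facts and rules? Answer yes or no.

yes

round 1: derive reach(a,j) via R0 from parent(a,j)
round 1: derive reach(c,f) via R0 from parent(c,f)
round 1: derive reach(d,e) via R0 from parent(d,e)
round 1: derive reach(e,j) via R0 from parent(e,j)
round 1: derive reach(f,a) via R0 from parent(f,a)
round 1: derive reach(f,c) via R0 from parent(f,c)
round 1: derive reach(i,b) via R0 from parent(i,b)
round 1: derive reach(i,e) via R0 from parent(i,e)
round 1: derive reach(c,e) via R2 from parent(c,f), edge(f,e)
round 1: derive reach(f,b) via R2 from parent(f,c), edge(c,b)
round 1: derive reach(f,e) via R2 from parent(f,a), edge(a,e)
round 1: derive reach(i,f) via R2 from parent(i,b), edge(b,f)
round 1: derive reach(i,i) via R2 from parent(i,b), edge(b,i)
round 2: derive reach(c,a) via R1 from reach(c,f), reach(f,a)
round 2: derive reach(c,b) via R1 from reach(c,f), reach(f,b)
round 2: derive reach(c,c) via R1 from reach(c,f), reach(f,c)
round 2: derive reach(c,j) via R1 from reach(c,e), reach(e,j)
round 2: derive reach(d,j) via R1 from reach(d,e), reach(e,j)
round 2: derive reach(f,f) via R1 from reach(f,c), reach(c,f)
round 2: derive reach(f,j) via R1 from reach(f,a), reach(a,j)
round 2: derive reach(i,a) via R1 from reach(i,f), reach(f,a)
round 2: derive reach(i,c) via R1 from reach(i,f), reach(f,c)
round 2: derive reach(i,j) via R1 from reach(i,e), reach(e,j)
round 2: derive flow(c) via R3 from reach(c,e), reach(e,j)
round 2: derive flow(d) via R3 from reach(d,e), reach(e,j)
round 2: derive flow(f) via R3 from reach(f,a), reach(a,j)
round 2: derive flow(i) via R3 from reach(i,e), reach(e,j)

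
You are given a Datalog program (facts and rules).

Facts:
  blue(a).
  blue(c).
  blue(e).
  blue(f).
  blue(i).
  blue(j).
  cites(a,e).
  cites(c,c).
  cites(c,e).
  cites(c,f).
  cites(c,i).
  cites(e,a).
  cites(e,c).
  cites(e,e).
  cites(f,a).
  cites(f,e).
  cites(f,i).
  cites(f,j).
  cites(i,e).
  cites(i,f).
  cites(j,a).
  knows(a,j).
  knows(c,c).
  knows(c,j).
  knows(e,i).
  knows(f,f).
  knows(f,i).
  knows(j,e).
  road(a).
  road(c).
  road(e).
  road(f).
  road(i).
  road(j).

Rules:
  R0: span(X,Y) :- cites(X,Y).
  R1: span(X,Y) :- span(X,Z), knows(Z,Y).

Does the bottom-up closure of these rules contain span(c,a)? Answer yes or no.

no

round 1: derive span(a,e) via R0 from cites(a,e)
round 1: derive span(c,c) via R0 from cites(c,c)
round 1: derive span(c,e) via R0 from cites(c,e)
round 1: derive span(c,f) via R0 from cites(c,f)
round 1: derive span(c,i) via R0 from cites(c,i)
round 1: derive span(e,a) via R0 from cites(e,a)
round 1: derive span(e,c) via R0 from cites(e,c)
round 1: derive span(e,e) via R0 from cites(e,e)
round 1: derive span(f,a) via R0 from cites(f,a)
round 1: derive span(f,e) via R0 from cites(f,e)
round 1: derive span(f,i) via R0 from cites(f,i)
round 1: derive span(f,j) via R0 from cites(f,j)
round 1: derive span(i,e) via R0 from cites(i,e)
round 1: derive span(i,f) via R0 from cites(i,f)
round 1: derive span(j,a) via R0 from cites(j,a)
round 2: derive span(a,i) via R1 from span(a,e), knows(e,i)
round 2: derive span(c,j) via R1 from span(c,c), knows(c,j)
round 2: derive span(e,i) via R1 from span(e,e), knows(e,i)
round 2: derive span(e,j) via R1 from span(e,a), knows(a,j)
round 2: derive span(i,i) via R1 from span(i,e), knows(e,i)
round 2: derive span(j,j) via R1 from span(j,a), knows(a,j)
round 3: derive span(j,e) via R1 from span(j,j), knows(j,e)
round 4: derive span(j,i) via R1 from span(j,e), knows(e,i)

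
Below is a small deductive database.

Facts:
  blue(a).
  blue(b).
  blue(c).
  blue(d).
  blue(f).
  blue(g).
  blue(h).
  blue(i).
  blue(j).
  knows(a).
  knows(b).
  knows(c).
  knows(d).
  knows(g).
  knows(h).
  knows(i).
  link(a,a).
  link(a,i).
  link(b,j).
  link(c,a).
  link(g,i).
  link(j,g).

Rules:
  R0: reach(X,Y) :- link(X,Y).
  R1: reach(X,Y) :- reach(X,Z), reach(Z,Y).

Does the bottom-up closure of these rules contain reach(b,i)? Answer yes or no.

yes

round 1: derive reach(a,a) via R0 from link(a,a)
round 1: derive reach(a,i) via R0 from link(a,i)
round 1: derive reach(b,j) via R0 from link(b,j)
round 1: derive reach(c,a) via R0 from link(c,a)
round 1: derive reach(g,i) via R0 from link(g,i)
round 1: derive reach(j,g) via R0 from link(j,g)
round 2: derive reach(b,g) via R1 from reach(b,j), reach(j,g)
round 2: derive reach(c,i) via R1 from reach(c,a), reach(a,i)
round 2: derive reach(j,i) via R1 from reach(j,g), reach(g,i)
round 3: derive reach(b,i) via R1 from reach(b,g), reach(g,i)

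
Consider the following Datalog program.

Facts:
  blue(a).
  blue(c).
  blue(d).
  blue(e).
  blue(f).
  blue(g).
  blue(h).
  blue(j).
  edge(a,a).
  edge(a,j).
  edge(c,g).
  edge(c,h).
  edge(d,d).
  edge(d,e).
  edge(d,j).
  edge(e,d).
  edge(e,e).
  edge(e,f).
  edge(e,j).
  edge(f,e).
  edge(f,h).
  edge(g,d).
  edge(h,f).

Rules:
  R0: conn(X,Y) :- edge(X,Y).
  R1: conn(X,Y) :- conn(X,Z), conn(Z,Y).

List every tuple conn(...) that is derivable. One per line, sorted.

conn(a,a)
conn(a,j)
conn(c,d)
conn(c,e)
conn(c,f)
conn(c,g)
conn(c,h)
conn(c,j)
conn(d,d)
conn(d,e)
conn(d,f)
conn(d,h)
conn(d,j)
conn(e,d)
conn(e,e)
conn(e,f)
conn(e,h)
conn(e,j)
conn(f,d)
conn(f,e)
conn(f,f)
conn(f,h)
conn(f,j)
conn(g,d)
conn(g,e)
conn(g,f)
conn(g,h)
conn(g,j)
conn(h,d)
conn(h,e)
conn(h,f)
conn(h,h)
conn(h,j)

round 1: derive conn(a,a) via R0 from edge(a,a)
round 1: derive conn(a,j) via R0 from edge(a,j)
round 1: derive conn(c,g) via R0 from edge(c,g)
round 1: derive conn(c,h) via R0 from edge(c,h)
round 1: derive conn(d,d) via R0 from edge(d,d)
round 1: derive conn(d,e) via R0 from edge(d,e)
round 1: derive conn(d,j) via R0 from edge(d,j)
round 1: derive conn(e,d) via R0 from edge(e,d)
round 1: derive conn(e,e) via R0 from edge(e,e)
round 1: derive conn(e,f) via R0 from edge(e,f)
round 1: derive conn(e,j) via R0 from edge(e,j)
round 1: derive conn(f,e) via R0 from edge(f,e)
round 1: derive conn(f,h) via R0 from edge(f,h)
round 1: derive conn(g,d) via R0 from edge(g,d)
round 1: derive conn(h,f) via R0 from edge(h,f)
round 2: derive conn(c,d) via R1 from conn(c,g), conn(g,d)
round 2: derive conn(c,f) via R1 from conn(c,h), conn(h,f)
round 2: derive conn(d,f) via R1 from conn(d,e), conn(e,f)
round 2: derive conn(e,h) via R1 from conn(e,f), conn(f,h)
round 2: derive conn(f,d) via R1 from conn(f,e), conn(e,d)
round 2: derive conn(f,f) via R1 from conn(f,e), conn(e,f)
round 2: derive conn(f,j) via R1 from conn(f,e), conn(e,j)
round 2: derive conn(g,e) via R1 from conn(g,d), conn(d,e)
round 2: derive conn(g,j) via R1 from conn(g,d), conn(d,j)
round 2: derive conn(h,e) via R1 from conn(h,f), conn(f,e)
round 2: derive conn(h,h) via R1 from conn(h,f), conn(f,h)
round 3: derive conn(c,e) via R1 from conn(c,d), conn(d,e)
round 3: derive conn(c,j) via R1 from conn(c,d), conn(d,j)
round 3: derive conn(d,h) via R1 from conn(d,e), conn(e,h)
round 3: derive conn(g,f) via R1 from conn(g,d), conn(d,f)
round 3: derive conn(g,h) via R1 from conn(g,e), conn(e,h)
round 3: derive conn(h,d) via R1 from conn(h,e), conn(e,d)
round 3: derive conn(h,j) via R1 from conn(h,e), conn(e,j)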